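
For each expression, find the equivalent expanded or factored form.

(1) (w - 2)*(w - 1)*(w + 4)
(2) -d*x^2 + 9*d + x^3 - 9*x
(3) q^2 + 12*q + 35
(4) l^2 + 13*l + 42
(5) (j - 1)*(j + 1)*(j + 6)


(1) = w^3 + w^2 - 10*w + 8
(2) = (-d + x)*(x - 3)*(x + 3)
(3) = (q + 5)*(q + 7)
(4) = (l + 6)*(l + 7)
(5) = j^3 + 6*j^2 - j - 6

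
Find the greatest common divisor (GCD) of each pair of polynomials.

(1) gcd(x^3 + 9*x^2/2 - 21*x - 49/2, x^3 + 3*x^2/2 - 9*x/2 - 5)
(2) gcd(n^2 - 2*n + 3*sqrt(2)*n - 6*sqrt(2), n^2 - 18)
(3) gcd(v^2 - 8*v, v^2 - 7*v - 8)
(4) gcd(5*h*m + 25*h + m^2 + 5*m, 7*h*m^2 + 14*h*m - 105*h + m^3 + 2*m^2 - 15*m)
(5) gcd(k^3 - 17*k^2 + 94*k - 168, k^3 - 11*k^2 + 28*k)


(1) = x + 1
(2) = gcd((n - 2)*(n + 3*sqrt(2)), (n - 3*sqrt(2))*(n + 3*sqrt(2))) = n + 3*sqrt(2)
(3) = v - 8
(4) = m + 5
(5) = k^2 - 11*k + 28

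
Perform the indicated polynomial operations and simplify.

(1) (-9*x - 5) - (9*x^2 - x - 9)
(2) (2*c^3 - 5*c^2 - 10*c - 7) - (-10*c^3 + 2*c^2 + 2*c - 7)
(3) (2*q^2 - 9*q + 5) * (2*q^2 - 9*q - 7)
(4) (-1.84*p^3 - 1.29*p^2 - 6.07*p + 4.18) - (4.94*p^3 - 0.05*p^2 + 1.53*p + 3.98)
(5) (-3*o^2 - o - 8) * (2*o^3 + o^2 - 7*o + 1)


(1) = -9*x^2 - 8*x + 4
(2) = 12*c^3 - 7*c^2 - 12*c
(3) = 4*q^4 - 36*q^3 + 77*q^2 + 18*q - 35
(4) = -6.78*p^3 - 1.24*p^2 - 7.6*p + 0.2
(5) = -6*o^5 - 5*o^4 + 4*o^3 - 4*o^2 + 55*o - 8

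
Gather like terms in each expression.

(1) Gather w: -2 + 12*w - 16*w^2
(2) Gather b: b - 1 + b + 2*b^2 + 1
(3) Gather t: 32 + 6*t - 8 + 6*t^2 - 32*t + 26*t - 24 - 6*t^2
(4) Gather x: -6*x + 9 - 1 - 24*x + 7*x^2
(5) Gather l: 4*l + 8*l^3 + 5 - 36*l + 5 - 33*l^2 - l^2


(1) = -16*w^2 + 12*w - 2
(2) = 2*b^2 + 2*b
(3) = 0
(4) = 7*x^2 - 30*x + 8
(5) = 8*l^3 - 34*l^2 - 32*l + 10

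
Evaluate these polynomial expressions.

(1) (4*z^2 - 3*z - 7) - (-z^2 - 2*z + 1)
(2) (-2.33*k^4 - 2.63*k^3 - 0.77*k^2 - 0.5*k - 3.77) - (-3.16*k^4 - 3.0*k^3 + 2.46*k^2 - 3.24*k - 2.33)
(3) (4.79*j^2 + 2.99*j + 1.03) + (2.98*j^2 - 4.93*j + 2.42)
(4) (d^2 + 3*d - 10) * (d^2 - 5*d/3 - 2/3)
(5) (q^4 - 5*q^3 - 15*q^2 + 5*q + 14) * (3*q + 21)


(1) = 5*z^2 - z - 8
(2) = 0.83*k^4 + 0.37*k^3 - 3.23*k^2 + 2.74*k - 1.44
(3) = 7.77*j^2 - 1.94*j + 3.45
(4) = d^4 + 4*d^3/3 - 47*d^2/3 + 44*d/3 + 20/3
(5) = 3*q^5 + 6*q^4 - 150*q^3 - 300*q^2 + 147*q + 294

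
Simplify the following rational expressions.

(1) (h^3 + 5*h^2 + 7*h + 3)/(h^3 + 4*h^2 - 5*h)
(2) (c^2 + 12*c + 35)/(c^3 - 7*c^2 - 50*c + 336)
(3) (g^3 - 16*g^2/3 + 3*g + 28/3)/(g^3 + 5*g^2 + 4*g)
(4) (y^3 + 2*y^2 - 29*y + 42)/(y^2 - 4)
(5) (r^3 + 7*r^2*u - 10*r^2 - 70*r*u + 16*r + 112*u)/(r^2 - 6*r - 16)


(1) = (h^3 + 5*h^2 + 7*h + 3)/(h^3 + 4*h^2 - 5*h)
(2) = (c + 5)/(c^2 - 14*c + 48)
(3) = (3*g^2 - 19*g + 28)/(3*g^2 + 12*g)
(4) = (y^2 + 4*y - 21)/(y + 2)
(5) = (r^2 + 7*r*u - 2*r - 14*u)/(r + 2)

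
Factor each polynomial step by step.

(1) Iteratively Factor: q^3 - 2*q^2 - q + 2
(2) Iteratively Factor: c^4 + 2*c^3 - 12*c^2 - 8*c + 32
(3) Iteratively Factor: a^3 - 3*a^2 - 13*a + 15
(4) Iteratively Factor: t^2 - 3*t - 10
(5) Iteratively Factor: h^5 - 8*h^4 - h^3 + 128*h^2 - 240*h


(1) = (q - 2)*(q^2 - 1) = (q - 2)*(q - 1)*(q + 1)
(2) = (c - 2)*(c^3 + 4*c^2 - 4*c - 16) = (c - 2)^2*(c^2 + 6*c + 8) = (c - 2)^2*(c + 2)*(c + 4)
(3) = (a + 3)*(a^2 - 6*a + 5) = (a - 5)*(a + 3)*(a - 1)
(4) = (t - 5)*(t + 2)
(5) = (h - 5)*(h^4 - 3*h^3 - 16*h^2 + 48*h) = h*(h - 5)*(h^3 - 3*h^2 - 16*h + 48) = h*(h - 5)*(h + 4)*(h^2 - 7*h + 12) = h*(h - 5)*(h - 3)*(h + 4)*(h - 4)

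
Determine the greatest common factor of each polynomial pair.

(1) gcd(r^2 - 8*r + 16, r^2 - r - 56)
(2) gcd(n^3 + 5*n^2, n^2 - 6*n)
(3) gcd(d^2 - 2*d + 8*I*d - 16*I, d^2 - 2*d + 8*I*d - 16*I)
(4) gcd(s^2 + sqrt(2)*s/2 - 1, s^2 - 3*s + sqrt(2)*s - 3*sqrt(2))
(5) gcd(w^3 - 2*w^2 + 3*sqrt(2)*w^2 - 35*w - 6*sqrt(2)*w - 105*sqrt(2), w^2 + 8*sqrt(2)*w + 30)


(1) = 1
(2) = gcd(n^2*(n + 5), n*(n - 6)) = n
(3) = d^2 + d*(-2 + 8*I) - 16*I
(4) = gcd((s - sqrt(2)/2)*(s + sqrt(2)), (s - 3)*(s + sqrt(2))) = s + sqrt(2)
(5) = w + 3*sqrt(2)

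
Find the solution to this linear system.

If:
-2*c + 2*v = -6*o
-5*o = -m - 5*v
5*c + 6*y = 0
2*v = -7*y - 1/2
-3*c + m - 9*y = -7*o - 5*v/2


Then:
c = 39/251
m = -275/251
o = -4/251
v = 51/251
y = -65/502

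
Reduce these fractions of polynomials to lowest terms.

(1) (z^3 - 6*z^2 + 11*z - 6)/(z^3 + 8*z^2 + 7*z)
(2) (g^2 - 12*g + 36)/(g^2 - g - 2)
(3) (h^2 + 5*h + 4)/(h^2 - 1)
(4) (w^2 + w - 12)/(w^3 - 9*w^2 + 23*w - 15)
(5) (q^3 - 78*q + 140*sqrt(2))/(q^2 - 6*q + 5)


(1) = (z^3 - 6*z^2 + 11*z - 6)/(z^3 + 8*z^2 + 7*z)
(2) = (g^2 - 12*g + 36)/(g^2 - g - 2)
(3) = (h + 4)/(h - 1)
(4) = (w + 4)/(w^2 - 6*w + 5)
(5) = (q^3 - 78*q + 140*sqrt(2))/(q^2 - 6*q + 5)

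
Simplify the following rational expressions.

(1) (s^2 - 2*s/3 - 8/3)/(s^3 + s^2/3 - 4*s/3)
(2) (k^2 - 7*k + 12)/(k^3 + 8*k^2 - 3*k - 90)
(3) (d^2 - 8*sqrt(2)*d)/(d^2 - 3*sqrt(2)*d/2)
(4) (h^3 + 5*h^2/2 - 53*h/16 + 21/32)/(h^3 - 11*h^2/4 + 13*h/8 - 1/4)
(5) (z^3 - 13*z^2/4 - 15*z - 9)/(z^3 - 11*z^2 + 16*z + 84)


(1) = (s - 2)/(s^2 - s)
(2) = (k - 4)/(k^2 + 11*k + 30)
(3) = (2*d - 16*sqrt(2))/(2*d - 3*sqrt(2))
(4) = (8*h^2 + 22*h - 21)/(8*h^2 - 20*h + 8)
(5) = (4*z + 3)/(4*z - 28)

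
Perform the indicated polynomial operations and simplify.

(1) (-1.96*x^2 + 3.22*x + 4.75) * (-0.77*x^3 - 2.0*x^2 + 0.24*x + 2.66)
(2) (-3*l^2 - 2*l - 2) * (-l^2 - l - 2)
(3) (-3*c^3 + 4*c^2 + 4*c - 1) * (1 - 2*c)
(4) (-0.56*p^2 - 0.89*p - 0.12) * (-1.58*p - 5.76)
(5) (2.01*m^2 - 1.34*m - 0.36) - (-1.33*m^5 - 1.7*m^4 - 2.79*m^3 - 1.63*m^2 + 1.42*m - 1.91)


(1) = 1.5092*x^5 + 1.4406*x^4 - 10.5679*x^3 - 13.9408*x^2 + 9.7052*x + 12.635
(2) = 3*l^4 + 5*l^3 + 10*l^2 + 6*l + 4
(3) = 6*c^4 - 11*c^3 - 4*c^2 + 6*c - 1
(4) = 0.8848*p^3 + 4.6318*p^2 + 5.316*p + 0.6912
(5) = 1.33*m^5 + 1.7*m^4 + 2.79*m^3 + 3.64*m^2 - 2.76*m + 1.55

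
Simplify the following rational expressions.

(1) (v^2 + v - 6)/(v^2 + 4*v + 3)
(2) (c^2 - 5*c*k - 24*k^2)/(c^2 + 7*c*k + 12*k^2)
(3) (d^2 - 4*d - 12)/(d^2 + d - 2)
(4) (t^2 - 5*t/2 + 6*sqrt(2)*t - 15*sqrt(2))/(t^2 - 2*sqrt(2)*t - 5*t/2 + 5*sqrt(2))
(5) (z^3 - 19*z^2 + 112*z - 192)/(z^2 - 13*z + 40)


(1) = (v - 2)/(v + 1)
(2) = (c - 8*k)/(c + 4*k)
(3) = (d - 6)/(d - 1)
(4) = (4*t + 24*sqrt(2))/(4*t - 8*sqrt(2))
(5) = (z^2 - 11*z + 24)/(z - 5)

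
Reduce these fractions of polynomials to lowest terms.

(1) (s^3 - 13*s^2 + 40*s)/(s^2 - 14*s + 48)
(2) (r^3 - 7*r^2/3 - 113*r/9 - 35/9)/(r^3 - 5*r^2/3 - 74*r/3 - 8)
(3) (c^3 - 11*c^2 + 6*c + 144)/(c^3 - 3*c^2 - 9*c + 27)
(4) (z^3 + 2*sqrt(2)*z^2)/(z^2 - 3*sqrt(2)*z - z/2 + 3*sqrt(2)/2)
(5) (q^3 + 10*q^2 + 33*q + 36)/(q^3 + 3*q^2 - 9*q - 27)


(1) = (s^2 - 5*s)/(s - 6)
(2) = (3*r^2 - 8*r - 35)/(3*r^2 - 6*r - 72)
(3) = (c^2 - 14*c + 48)/(c^2 - 6*c + 9)
(4) = (2*z^3 + 4*sqrt(2)*z^2)/(2*z^2 + z*(-6*sqrt(2) - 1) + 3*sqrt(2))
(5) = (q + 4)/(q - 3)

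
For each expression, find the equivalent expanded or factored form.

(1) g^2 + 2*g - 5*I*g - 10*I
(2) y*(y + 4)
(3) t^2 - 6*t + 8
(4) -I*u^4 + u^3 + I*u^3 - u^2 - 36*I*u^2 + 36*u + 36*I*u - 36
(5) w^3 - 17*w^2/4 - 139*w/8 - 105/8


(1) = (g + 2)*(g - 5*I)
(2) = y^2 + 4*y
(3) = (t - 4)*(t - 2)
(4) = (u - 6*I)*(u + I)*(u + 6*I)*(-I*u + I)
(5) = (w - 7)*(w + 5/4)*(w + 3/2)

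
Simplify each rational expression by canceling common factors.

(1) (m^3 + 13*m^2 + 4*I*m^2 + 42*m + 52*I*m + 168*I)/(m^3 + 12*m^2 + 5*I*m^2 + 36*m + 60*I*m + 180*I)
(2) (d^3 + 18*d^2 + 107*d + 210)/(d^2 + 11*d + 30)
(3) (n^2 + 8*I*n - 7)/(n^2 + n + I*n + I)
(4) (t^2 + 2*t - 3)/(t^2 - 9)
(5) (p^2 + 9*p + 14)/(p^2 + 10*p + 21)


(1) = (m^2 + m*(7 + 4*I) + 28*I)/(m^2 + m*(6 + 5*I) + 30*I)
(2) = d + 7
(3) = (n + 7*I)/(n + 1)
(4) = (t - 1)/(t - 3)
(5) = (p + 2)/(p + 3)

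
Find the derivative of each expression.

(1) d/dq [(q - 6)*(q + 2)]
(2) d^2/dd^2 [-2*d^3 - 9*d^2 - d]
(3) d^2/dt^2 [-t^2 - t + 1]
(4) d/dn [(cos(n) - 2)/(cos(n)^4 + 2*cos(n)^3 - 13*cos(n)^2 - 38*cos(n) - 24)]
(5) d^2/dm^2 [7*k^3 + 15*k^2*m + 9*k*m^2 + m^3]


(1) = 2*q - 4
(2) = -12*d - 18
(3) = -2
(4) = (3*sin(n)^4 + 19*sin(n)^2 + 49*cos(n) - cos(3*n) + 78)*sin(n)/((cos(n) - 4)^2*(cos(n) + 1)^2*(cos(n) + 2)^2*(cos(n) + 3)^2)
(5) = 18*k + 6*m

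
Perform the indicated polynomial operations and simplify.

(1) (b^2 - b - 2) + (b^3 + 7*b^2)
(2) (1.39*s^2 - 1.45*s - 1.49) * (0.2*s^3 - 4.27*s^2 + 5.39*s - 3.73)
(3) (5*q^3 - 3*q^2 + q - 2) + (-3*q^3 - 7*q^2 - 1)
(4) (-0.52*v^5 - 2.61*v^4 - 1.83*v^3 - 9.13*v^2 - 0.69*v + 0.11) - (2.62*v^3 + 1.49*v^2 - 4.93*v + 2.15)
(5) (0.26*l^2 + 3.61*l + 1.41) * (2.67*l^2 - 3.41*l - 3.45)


(1) = b^3 + 8*b^2 - b - 2
(2) = 0.278*s^5 - 6.2253*s^4 + 13.3856*s^3 - 6.6379*s^2 - 2.6226*s + 5.5577
(3) = 2*q^3 - 10*q^2 + q - 3
(4) = -0.52*v^5 - 2.61*v^4 - 4.45*v^3 - 10.62*v^2 + 4.24*v - 2.04
(5) = 0.6942*l^4 + 8.7521*l^3 - 9.4424*l^2 - 17.2626*l - 4.8645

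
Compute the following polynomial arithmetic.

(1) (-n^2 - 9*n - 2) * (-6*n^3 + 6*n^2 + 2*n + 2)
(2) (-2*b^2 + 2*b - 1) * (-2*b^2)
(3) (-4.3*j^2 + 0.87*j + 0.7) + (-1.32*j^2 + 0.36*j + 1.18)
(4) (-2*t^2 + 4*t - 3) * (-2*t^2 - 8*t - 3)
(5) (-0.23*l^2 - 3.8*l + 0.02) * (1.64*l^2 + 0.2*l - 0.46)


(1) = 6*n^5 + 48*n^4 - 44*n^3 - 32*n^2 - 22*n - 4
(2) = 4*b^4 - 4*b^3 + 2*b^2
(3) = -5.62*j^2 + 1.23*j + 1.88
(4) = 4*t^4 + 8*t^3 - 20*t^2 + 12*t + 9
(5) = -0.3772*l^4 - 6.278*l^3 - 0.6214*l^2 + 1.752*l - 0.0092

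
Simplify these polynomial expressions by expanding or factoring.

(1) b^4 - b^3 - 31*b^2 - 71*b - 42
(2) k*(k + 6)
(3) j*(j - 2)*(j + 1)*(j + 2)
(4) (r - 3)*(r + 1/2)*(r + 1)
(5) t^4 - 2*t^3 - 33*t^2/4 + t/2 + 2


(1) = (b - 7)*(b + 1)*(b + 2)*(b + 3)
(2) = k^2 + 6*k
(3) = j^4 + j^3 - 4*j^2 - 4*j
(4) = r^3 - 3*r^2/2 - 4*r - 3/2
(5) = (t - 4)*(t - 1/2)*(t + 1/2)*(t + 2)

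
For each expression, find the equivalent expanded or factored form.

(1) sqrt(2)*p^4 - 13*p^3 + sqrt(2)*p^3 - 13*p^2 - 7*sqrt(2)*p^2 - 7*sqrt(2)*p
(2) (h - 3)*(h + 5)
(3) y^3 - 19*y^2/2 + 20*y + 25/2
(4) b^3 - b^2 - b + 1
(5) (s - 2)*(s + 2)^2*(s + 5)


(1) = p*(p - 7*sqrt(2))*(p + sqrt(2)/2)*(sqrt(2)*p + sqrt(2))
(2) = h^2 + 2*h - 15
(3) = (y - 5)^2*(y + 1/2)
(4) = (b - 1)^2*(b + 1)
(5) = s^4 + 7*s^3 + 6*s^2 - 28*s - 40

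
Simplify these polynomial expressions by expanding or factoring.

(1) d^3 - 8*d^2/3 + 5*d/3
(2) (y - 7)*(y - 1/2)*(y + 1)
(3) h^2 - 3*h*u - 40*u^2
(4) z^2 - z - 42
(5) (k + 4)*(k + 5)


(1) = d*(d - 5/3)*(d - 1)
(2) = y^3 - 13*y^2/2 - 4*y + 7/2
(3) = (h - 8*u)*(h + 5*u)
(4) = (z - 7)*(z + 6)
(5) = k^2 + 9*k + 20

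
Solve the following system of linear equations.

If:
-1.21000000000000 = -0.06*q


Then:
q = 20.17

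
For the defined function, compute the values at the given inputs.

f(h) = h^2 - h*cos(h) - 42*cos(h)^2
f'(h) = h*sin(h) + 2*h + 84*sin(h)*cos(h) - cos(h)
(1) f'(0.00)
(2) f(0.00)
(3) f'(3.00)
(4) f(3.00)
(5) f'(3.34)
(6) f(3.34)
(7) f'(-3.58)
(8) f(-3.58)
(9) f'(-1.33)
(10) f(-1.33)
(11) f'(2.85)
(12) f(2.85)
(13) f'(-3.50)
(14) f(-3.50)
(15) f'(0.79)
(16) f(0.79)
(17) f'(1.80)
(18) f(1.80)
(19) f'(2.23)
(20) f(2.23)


(1) = -1.00
(2) = -42.00
(3) = -4.32
(4) = -29.19
(5) = 23.23
(6) = -25.94
(7) = -40.06
(8) = -24.86
(9) = -21.06
(10) = -0.30
(11) = -15.65
(12) = -27.68
(13) = -34.88
(14) = -27.86
(15) = 43.44
(16) = -20.74
(17) = -13.01
(18) = 1.48
(19) = -33.83
(20) = -9.42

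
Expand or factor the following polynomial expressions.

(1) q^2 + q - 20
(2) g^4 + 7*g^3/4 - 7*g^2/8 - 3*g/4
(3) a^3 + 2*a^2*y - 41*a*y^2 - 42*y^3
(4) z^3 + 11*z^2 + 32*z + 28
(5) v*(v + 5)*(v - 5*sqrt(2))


(1) = (q - 4)*(q + 5)
(2) = g*(g - 3/4)*(g + 1/2)*(g + 2)
(3) = (a - 6*y)*(a + y)*(a + 7*y)
(4) = (z + 2)^2*(z + 7)
(5) = v^3 - 5*sqrt(2)*v^2 + 5*v^2 - 25*sqrt(2)*v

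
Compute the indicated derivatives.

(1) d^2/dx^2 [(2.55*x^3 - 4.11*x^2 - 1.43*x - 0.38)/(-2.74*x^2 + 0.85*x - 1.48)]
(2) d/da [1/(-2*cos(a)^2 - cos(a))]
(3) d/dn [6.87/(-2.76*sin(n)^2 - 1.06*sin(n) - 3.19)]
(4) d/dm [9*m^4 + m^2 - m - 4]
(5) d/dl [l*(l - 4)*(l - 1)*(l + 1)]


(1) = (57.612886*x^3 - 63.636504*x^2 - 73.616856*x + 19.070116)/(20.570824*x^6 - 19.14438*x^5 + 39.272694*x^4 - 21.295645*x^3 + 21.212988*x^2 - 5.58552*x + 3.241792)
(2) = -(sin(a)/cos(a)^2 + 4*tan(a))/(2*cos(a) + 1)^2
(3) = (37.9224*sin(n) + 7.2822)*cos(n)/(2.76*sin(n)^2 + 1.06*sin(n) + 3.19)^2
(4) = 36*m^3 + 2*m - 1
(5) = 4*l^3 - 12*l^2 - 2*l + 4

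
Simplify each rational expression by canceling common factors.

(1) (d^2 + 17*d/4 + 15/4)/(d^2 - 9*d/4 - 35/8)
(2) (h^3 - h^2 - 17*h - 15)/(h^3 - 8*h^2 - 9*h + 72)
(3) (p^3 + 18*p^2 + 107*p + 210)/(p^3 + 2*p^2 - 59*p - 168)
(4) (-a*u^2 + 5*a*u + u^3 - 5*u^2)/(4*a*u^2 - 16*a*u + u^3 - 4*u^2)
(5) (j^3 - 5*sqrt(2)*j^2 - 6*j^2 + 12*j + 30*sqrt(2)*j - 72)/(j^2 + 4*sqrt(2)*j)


(1) = (2*d + 6)/(2*d - 7)
(2) = (h^2 - 4*h - 5)/(h^2 - 11*h + 24)
(3) = (p^2 + 11*p + 30)/(p^2 - 5*p - 24)
(4) = (-a*u + 5*a + u^2 - 5*u)/(4*a*u - 16*a + u^2 - 4*u)
(5) = (j^3 + j^2*(-5*sqrt(2) - 6) + j*(12 + 30*sqrt(2)) - 72)/(j^2 + 4*sqrt(2)*j)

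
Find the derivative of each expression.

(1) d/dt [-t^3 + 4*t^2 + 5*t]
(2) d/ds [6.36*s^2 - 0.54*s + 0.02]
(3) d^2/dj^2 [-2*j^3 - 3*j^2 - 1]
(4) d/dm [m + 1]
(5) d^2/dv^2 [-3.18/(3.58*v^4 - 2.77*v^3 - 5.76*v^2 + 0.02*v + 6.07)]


(1) = -3*t^2 + 8*t + 5
(2) = 12.72*s - 0.54
(3) = -12*j - 6
(4) = 1
(5) = ((136.6128*v^2 - 52.8516*v - 36.6336)*(3.58*v^4 - 2.77*v^3 - 5.76*v^2 + 0.02*v + 6.07) - 3.18*(14.32*v^3 - 8.31*v^2 - 11.52*v + 0.02)*(28.64*v^3 - 16.62*v^2 - 23.04*v + 0.04))/(3.58*v^4 - 2.77*v^3 - 5.76*v^2 + 0.02*v + 6.07)^3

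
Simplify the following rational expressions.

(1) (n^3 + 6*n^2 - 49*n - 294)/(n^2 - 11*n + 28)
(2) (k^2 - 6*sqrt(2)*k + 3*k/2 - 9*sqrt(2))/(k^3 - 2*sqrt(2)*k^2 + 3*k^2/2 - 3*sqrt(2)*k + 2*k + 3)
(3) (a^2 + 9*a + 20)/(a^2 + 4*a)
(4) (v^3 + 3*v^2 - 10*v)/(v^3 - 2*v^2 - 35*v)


(1) = (n^2 + 13*n + 42)/(n - 4)
(2) = (4*k - 24*sqrt(2))/(4*k^2 - 8*sqrt(2)*k + 8)
(3) = (a + 5)/a
(4) = (v - 2)/(v - 7)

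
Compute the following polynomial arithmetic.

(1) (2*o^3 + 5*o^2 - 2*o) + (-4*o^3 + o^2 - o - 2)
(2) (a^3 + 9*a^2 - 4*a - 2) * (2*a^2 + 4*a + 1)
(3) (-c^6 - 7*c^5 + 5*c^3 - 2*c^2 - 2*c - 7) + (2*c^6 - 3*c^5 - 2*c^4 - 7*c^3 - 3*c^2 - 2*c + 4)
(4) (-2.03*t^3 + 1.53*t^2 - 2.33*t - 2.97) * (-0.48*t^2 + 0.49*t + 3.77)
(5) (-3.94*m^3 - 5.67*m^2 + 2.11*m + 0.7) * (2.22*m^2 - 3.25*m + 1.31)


(1) = -2*o^3 + 6*o^2 - 3*o - 2
(2) = 2*a^5 + 22*a^4 + 29*a^3 - 11*a^2 - 12*a - 2
(3) = c^6 - 10*c^5 - 2*c^4 - 2*c^3 - 5*c^2 - 4*c - 3
(4) = 0.9744*t^5 - 1.7291*t^4 - 5.785*t^3 + 6.052*t^2 - 10.2394*t - 11.1969
(5) = -8.7468*m^5 + 0.2176*m^4 + 17.9503*m^3 - 12.7312*m^2 + 0.4891*m + 0.917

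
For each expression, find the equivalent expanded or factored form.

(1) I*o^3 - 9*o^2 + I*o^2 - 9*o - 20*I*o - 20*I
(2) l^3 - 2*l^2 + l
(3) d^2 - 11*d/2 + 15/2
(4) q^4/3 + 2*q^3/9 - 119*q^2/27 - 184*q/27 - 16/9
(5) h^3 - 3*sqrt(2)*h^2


(1) = (o + 4*I)*(o + 5*I)*(I*o + I)
(2) = l*(l - 1)^2
(3) = (d - 3)*(d - 5/2)
(4) = (q/3 + 1)*(q - 4)*(q + 1/3)*(q + 4/3)
(5) = h^2*(h - 3*sqrt(2))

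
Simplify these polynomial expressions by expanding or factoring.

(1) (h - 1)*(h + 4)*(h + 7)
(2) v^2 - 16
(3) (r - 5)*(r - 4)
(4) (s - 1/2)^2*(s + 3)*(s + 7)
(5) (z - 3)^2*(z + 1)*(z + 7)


(1) = h^3 + 10*h^2 + 17*h - 28
(2) = (v - 4)*(v + 4)
(3) = r^2 - 9*r + 20
(4) = s^4 + 9*s^3 + 45*s^2/4 - 37*s/2 + 21/4
(5) = z^4 + 2*z^3 - 32*z^2 + 30*z + 63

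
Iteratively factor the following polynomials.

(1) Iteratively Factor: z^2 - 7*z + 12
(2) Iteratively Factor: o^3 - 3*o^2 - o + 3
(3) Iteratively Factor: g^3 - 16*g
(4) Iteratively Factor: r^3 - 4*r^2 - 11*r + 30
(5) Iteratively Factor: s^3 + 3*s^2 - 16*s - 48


(1) = (z - 4)*(z - 3)
(2) = (o + 1)*(o^2 - 4*o + 3) = (o - 1)*(o + 1)*(o - 3)
(3) = (g - 4)*(g^2 + 4*g) = (g - 4)*(g + 4)*(g)
(4) = (r - 5)*(r^2 + r - 6) = (r - 5)*(r + 3)*(r - 2)
(5) = (s + 4)*(s^2 - s - 12) = (s + 3)*(s + 4)*(s - 4)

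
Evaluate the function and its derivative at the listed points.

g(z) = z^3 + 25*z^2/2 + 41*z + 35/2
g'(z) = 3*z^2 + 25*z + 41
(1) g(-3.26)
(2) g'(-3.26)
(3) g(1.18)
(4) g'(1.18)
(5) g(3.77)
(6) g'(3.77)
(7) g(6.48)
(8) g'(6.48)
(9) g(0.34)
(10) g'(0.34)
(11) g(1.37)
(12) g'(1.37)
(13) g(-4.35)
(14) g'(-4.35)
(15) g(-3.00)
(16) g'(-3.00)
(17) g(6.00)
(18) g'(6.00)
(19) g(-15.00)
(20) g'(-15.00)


(1) = -17.96
(2) = -8.62
(3) = 84.93
(4) = 74.68
(5) = 403.31
(6) = 177.89
(7) = 1080.16
(8) = 328.97
(9) = 32.92
(10) = 49.85
(11) = 99.70
(12) = 80.88
(13) = -6.63
(14) = -10.98
(15) = -20.00
(16) = -7.00
(17) = 929.50
(18) = 299.00
(19) = -1160.00
(20) = 341.00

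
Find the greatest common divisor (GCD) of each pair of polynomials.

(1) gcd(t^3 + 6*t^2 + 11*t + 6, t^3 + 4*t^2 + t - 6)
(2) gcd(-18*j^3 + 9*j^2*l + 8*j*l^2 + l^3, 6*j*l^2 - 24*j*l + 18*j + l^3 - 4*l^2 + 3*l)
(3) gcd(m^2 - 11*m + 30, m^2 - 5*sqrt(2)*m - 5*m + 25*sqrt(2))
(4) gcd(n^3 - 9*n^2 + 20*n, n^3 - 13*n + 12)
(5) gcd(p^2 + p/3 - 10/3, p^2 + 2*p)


(1) = gcd((t + 1)*(t + 2)*(t + 3), (t - 1)*(t + 2)*(t + 3)) = t^2 + 5*t + 6
(2) = 6*j + l
(3) = gcd((m - 6)*(m - 5), (m - 5)*(m - 5*sqrt(2))) = m - 5
(4) = gcd(n*(n - 5)*(n - 4), (n - 3)*(n - 1)*(n + 4)) = 1
(5) = p + 2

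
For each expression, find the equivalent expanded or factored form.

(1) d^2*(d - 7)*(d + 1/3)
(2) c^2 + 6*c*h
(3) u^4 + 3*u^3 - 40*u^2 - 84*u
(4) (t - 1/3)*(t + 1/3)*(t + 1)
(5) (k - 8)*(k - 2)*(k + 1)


(1) = d^4 - 20*d^3/3 - 7*d^2/3
(2) = c*(c + 6*h)
(3) = u*(u - 6)*(u + 2)*(u + 7)
(4) = t^3 + t^2 - t/9 - 1/9
(5) = k^3 - 9*k^2 + 6*k + 16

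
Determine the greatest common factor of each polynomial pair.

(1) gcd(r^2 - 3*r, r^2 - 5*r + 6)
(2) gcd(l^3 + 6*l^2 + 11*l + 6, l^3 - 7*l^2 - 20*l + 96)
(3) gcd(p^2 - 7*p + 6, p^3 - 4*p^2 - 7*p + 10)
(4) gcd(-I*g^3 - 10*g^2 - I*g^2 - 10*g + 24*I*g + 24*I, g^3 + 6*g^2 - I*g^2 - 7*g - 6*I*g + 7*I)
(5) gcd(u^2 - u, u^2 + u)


(1) = r - 3
(2) = 1
(3) = gcd((p - 6)*(p - 1), (p - 5)*(p - 1)*(p + 2)) = p - 1
(4) = 1
(5) = gcd(u*(u - 1), u*(u + 1)) = u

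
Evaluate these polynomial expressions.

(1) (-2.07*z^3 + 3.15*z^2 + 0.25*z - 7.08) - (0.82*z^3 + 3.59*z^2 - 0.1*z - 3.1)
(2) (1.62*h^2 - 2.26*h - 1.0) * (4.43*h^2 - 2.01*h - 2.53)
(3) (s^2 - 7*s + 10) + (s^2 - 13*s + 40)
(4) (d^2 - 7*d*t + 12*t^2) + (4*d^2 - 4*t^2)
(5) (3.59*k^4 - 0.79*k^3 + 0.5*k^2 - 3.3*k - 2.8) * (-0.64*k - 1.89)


(1) = -2.89*z^3 - 0.44*z^2 + 0.35*z - 3.98
(2) = 7.1766*h^4 - 13.268*h^3 - 3.986*h^2 + 7.7278*h + 2.53
(3) = 2*s^2 - 20*s + 50
(4) = 5*d^2 - 7*d*t + 8*t^2
(5) = -2.2976*k^5 - 6.2795*k^4 + 1.1731*k^3 + 1.167*k^2 + 8.029*k + 5.292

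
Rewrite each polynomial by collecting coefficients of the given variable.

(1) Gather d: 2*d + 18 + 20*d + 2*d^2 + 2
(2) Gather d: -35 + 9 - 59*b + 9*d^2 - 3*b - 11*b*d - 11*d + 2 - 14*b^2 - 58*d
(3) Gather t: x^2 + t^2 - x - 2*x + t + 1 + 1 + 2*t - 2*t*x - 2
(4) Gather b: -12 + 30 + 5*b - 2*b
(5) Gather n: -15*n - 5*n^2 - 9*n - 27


(1) = 2*d^2 + 22*d + 20
(2) = -14*b^2 - 62*b + 9*d^2 + d*(-11*b - 69) - 24
(3) = t^2 + t*(3 - 2*x) + x^2 - 3*x
(4) = 3*b + 18
(5) = -5*n^2 - 24*n - 27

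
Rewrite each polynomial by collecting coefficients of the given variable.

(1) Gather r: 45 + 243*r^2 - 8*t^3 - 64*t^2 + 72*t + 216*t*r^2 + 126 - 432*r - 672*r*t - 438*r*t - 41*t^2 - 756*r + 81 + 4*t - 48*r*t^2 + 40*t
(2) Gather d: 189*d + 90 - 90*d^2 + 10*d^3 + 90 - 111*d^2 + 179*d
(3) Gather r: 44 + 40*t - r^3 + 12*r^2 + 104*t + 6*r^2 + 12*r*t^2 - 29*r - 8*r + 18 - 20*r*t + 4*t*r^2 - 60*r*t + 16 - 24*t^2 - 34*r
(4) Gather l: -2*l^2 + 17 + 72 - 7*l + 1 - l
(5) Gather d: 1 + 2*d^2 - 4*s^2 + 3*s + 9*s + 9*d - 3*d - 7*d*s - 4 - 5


(1) = r^2*(216*t + 243) + r*(-48*t^2 - 1110*t - 1188) - 8*t^3 - 105*t^2 + 116*t + 252
(2) = 10*d^3 - 201*d^2 + 368*d + 180
(3) = -r^3 + r^2*(4*t + 18) + r*(12*t^2 - 80*t - 71) - 24*t^2 + 144*t + 78
(4) = -2*l^2 - 8*l + 90
(5) = 2*d^2 + d*(6 - 7*s) - 4*s^2 + 12*s - 8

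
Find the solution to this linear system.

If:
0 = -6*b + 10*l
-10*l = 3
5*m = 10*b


Then:
b = -1/2
l = -3/10
m = -1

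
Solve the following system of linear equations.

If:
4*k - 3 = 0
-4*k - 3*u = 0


Then:
k = 3/4
u = -1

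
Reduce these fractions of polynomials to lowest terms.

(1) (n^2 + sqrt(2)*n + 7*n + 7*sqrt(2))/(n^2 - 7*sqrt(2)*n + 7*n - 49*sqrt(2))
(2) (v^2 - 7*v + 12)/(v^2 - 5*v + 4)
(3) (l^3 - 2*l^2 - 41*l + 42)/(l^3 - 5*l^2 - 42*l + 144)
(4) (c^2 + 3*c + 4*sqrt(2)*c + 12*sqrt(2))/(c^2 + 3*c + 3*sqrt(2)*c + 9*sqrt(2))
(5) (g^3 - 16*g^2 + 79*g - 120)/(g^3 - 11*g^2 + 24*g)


(1) = (n + sqrt(2))/(n - 7*sqrt(2))
(2) = (v - 3)/(v - 1)
(3) = (l^2 - 8*l + 7)/(l^2 - 11*l + 24)
(4) = (c + 4*sqrt(2))/(c + 3*sqrt(2))
(5) = (g - 5)/g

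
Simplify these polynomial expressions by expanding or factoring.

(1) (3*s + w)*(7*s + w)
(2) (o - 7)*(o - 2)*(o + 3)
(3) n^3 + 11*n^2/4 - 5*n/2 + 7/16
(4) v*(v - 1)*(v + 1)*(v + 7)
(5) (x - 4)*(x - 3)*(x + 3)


(1) = 21*s^2 + 10*s*w + w^2
(2) = o^3 - 6*o^2 - 13*o + 42
(3) = (n - 1/2)*(n - 1/4)*(n + 7/2)
(4) = v^4 + 7*v^3 - v^2 - 7*v
(5) = x^3 - 4*x^2 - 9*x + 36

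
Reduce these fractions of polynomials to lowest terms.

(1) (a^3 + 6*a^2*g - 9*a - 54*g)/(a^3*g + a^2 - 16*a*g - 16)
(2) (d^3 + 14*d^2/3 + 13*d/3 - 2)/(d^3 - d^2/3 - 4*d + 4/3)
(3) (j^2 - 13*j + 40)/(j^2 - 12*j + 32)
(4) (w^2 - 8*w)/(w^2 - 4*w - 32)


(1) = (a^3 + 6*a^2*g - 9*a - 54*g)/(a^3*g + a^2 - 16*a*g - 16)
(2) = (d + 3)/(d - 2)
(3) = (j - 5)/(j - 4)
(4) = w/(w + 4)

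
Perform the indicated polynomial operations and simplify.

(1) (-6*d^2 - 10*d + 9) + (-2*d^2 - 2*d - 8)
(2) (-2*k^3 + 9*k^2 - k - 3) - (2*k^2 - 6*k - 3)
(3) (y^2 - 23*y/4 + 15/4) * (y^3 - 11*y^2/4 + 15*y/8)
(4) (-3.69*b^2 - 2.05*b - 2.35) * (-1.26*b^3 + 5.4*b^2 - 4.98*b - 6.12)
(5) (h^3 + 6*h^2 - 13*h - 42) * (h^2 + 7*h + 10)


(1) = -8*d^2 - 12*d + 1
(2) = -2*k^3 + 7*k^2 + 5*k
(3) = y^5 - 17*y^4/2 + 343*y^3/16 - 675*y^2/32 + 225*y/32
(4) = 4.6494*b^5 - 17.343*b^4 + 10.2672*b^3 + 20.1018*b^2 + 24.249*b + 14.382
(5) = h^5 + 13*h^4 + 39*h^3 - 73*h^2 - 424*h - 420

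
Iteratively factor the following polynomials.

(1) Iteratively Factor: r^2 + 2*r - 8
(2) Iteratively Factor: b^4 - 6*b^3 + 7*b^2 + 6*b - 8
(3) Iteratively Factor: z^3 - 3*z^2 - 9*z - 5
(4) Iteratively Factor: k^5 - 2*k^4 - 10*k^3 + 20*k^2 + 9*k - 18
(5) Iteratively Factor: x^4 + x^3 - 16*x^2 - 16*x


(1) = (r + 4)*(r - 2)
(2) = (b - 4)*(b^3 - 2*b^2 - b + 2) = (b - 4)*(b - 1)*(b^2 - b - 2) = (b - 4)*(b - 2)*(b - 1)*(b + 1)
(3) = (z + 1)*(z^2 - 4*z - 5) = (z - 5)*(z + 1)*(z + 1)
(4) = (k - 2)*(k^4 - 10*k^2 + 9) = (k - 3)*(k - 2)*(k^3 + 3*k^2 - k - 3) = (k - 3)*(k - 2)*(k + 3)*(k^2 - 1) = (k - 3)*(k - 2)*(k + 1)*(k + 3)*(k - 1)
(5) = (x - 4)*(x^3 + 5*x^2 + 4*x) = (x - 4)*(x + 4)*(x^2 + x) = x*(x - 4)*(x + 4)*(x + 1)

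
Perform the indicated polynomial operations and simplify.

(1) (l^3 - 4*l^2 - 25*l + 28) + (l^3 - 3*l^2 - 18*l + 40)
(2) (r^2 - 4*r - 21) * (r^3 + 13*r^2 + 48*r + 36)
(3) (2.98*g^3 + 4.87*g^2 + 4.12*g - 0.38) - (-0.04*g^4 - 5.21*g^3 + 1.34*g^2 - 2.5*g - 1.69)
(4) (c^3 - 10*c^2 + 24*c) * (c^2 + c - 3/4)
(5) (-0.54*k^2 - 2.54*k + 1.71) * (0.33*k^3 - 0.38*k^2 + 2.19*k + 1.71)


(1) = 2*l^3 - 7*l^2 - 43*l + 68
(2) = r^5 + 9*r^4 - 25*r^3 - 429*r^2 - 1152*r - 756
(3) = 0.04*g^4 + 8.19*g^3 + 3.53*g^2 + 6.62*g + 1.31
(4) = c^5 - 9*c^4 + 53*c^3/4 + 63*c^2/2 - 18*c
(5) = -0.1782*k^5 - 0.633*k^4 + 0.3469*k^3 - 7.1358*k^2 - 0.5985*k + 2.9241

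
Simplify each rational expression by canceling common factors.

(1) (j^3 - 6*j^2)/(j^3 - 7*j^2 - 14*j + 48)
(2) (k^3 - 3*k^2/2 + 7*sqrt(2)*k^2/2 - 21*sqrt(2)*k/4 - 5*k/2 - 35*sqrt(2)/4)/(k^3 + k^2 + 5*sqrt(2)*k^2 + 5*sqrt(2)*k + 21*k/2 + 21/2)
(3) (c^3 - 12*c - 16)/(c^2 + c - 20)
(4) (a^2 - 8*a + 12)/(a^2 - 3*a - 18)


(1) = (j^3 - 6*j^2)/(j^3 - 7*j^2 - 14*j + 48)
(2) = (8*k - 20)/(8*k + 12*sqrt(2))
(3) = (c^2 + 4*c + 4)/(c + 5)
(4) = (a - 2)/(a + 3)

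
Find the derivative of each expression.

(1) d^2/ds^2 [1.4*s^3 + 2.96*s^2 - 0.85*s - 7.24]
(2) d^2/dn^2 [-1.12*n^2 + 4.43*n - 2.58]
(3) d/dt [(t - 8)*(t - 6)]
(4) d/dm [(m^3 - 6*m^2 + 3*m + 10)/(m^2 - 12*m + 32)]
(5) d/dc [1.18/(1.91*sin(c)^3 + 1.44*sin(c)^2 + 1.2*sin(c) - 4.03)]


(1) = 8.4*s + 5.92
(2) = -2.24000000000000
(3) = 2*t - 14
(4) = (m^4 - 24*m^3 + 165*m^2 - 404*m + 216)/(m^4 - 24*m^3 + 208*m^2 - 768*m + 1024)
(5) = (-3.3984*sin(c) + 3.3807*cos(2*c) - 4.7967)*cos(c)/(1.91*sin(c)^3 + 1.44*sin(c)^2 + 1.2*sin(c) - 4.03)^2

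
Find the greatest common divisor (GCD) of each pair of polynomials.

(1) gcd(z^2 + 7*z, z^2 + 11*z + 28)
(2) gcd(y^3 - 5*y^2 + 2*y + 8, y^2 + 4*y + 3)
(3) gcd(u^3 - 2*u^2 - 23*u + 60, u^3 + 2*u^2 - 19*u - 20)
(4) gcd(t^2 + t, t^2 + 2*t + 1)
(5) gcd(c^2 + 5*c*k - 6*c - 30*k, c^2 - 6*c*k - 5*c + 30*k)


(1) = gcd(z*(z + 7), (z + 4)*(z + 7)) = z + 7
(2) = gcd((y - 4)*(y - 2)*(y + 1), (y + 1)*(y + 3)) = y + 1
(3) = gcd((u - 4)*(u - 3)*(u + 5), (u - 4)*(u + 1)*(u + 5)) = u^2 + u - 20
(4) = gcd(t*(t + 1), (t + 1)^2) = t + 1
(5) = 1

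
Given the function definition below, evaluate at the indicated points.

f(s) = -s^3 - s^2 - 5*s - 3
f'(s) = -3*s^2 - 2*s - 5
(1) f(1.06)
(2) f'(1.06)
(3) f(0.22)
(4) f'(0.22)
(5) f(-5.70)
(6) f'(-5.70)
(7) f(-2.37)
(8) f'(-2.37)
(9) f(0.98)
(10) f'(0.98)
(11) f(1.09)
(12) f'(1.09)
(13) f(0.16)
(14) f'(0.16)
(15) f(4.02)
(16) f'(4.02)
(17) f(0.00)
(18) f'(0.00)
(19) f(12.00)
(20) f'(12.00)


(1) = -10.61
(2) = -10.49
(3) = -4.16
(4) = -5.59
(5) = 178.20
(6) = -91.07
(7) = 16.55
(8) = -17.11
(9) = -9.80
(10) = -9.84
(11) = -10.93
(12) = -10.74
(13) = -3.83
(14) = -5.40
(15) = -104.23
(16) = -61.52
(17) = -3.00
(18) = -5.00
(19) = -1935.00
(20) = -461.00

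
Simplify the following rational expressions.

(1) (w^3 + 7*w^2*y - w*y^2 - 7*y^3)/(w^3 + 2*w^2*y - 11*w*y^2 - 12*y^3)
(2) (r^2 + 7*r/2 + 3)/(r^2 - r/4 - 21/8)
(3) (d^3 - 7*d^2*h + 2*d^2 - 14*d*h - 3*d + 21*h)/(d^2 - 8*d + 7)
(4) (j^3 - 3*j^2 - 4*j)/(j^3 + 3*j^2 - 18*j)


(1) = (-w^2 - 6*w*y + 7*y^2)/(-w^2 - w*y + 12*y^2)
(2) = (4*r + 8)/(4*r - 7)
(3) = (d^2 - 7*d*h + 3*d - 21*h)/(d - 7)
(4) = (j^2 - 3*j - 4)/(j^2 + 3*j - 18)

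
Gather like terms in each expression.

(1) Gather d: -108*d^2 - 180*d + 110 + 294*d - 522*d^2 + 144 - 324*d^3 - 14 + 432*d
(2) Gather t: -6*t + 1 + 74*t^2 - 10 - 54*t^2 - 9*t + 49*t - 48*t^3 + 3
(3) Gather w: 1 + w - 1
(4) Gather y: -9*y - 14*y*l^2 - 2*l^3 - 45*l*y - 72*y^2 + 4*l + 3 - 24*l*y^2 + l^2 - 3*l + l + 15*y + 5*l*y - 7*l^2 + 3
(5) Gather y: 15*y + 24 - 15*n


(1) = -324*d^3 - 630*d^2 + 546*d + 240
(2) = -48*t^3 + 20*t^2 + 34*t - 6
(3) = w
(4) = -2*l^3 - 6*l^2 + 2*l + y^2*(-24*l - 72) + y*(-14*l^2 - 40*l + 6) + 6
(5) = -15*n + 15*y + 24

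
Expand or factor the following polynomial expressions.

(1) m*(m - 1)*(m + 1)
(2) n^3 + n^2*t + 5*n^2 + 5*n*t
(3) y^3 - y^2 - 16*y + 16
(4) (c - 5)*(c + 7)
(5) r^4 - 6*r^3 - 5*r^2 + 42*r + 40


(1) = m^3 - m
(2) = n*(n + 5)*(n + t)
(3) = (y - 4)*(y - 1)*(y + 4)
(4) = c^2 + 2*c - 35
(5) = (r - 5)*(r - 4)*(r + 1)*(r + 2)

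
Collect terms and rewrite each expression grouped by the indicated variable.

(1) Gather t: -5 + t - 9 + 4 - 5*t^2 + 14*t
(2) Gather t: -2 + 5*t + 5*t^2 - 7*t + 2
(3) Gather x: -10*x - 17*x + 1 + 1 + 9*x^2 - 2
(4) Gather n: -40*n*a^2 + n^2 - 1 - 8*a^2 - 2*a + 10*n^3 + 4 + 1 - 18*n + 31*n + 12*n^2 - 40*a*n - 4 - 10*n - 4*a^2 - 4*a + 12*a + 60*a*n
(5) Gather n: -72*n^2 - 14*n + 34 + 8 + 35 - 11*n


(1) = -5*t^2 + 15*t - 10
(2) = 5*t^2 - 2*t
(3) = 9*x^2 - 27*x
(4) = -12*a^2 + 6*a + 10*n^3 + 13*n^2 + n*(-40*a^2 + 20*a + 3)
(5) = -72*n^2 - 25*n + 77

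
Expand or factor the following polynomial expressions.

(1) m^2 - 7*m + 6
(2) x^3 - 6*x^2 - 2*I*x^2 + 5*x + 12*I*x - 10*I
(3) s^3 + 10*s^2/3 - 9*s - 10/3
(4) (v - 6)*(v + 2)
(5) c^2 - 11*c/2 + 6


(1) = (m - 6)*(m - 1)
(2) = (x - 5)*(x - 1)*(x - 2*I)
(3) = (s - 2)*(s + 1/3)*(s + 5)
(4) = v^2 - 4*v - 12
(5) = (c - 4)*(c - 3/2)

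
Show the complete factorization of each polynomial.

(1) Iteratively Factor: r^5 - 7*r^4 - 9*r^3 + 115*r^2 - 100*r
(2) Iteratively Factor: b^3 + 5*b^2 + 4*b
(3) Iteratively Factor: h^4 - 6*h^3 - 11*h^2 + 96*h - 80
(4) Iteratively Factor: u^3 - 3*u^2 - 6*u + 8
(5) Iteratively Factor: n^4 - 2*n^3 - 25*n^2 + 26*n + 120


(1) = (r - 1)*(r^4 - 6*r^3 - 15*r^2 + 100*r) = r*(r - 1)*(r^3 - 6*r^2 - 15*r + 100) = r*(r - 5)*(r - 1)*(r^2 - r - 20) = r*(r - 5)*(r - 1)*(r + 4)*(r - 5)
(2) = (b)*(b^2 + 5*b + 4) = b*(b + 1)*(b + 4)
(3) = (h - 5)*(h^3 - h^2 - 16*h + 16) = (h - 5)*(h - 4)*(h^2 + 3*h - 4) = (h - 5)*(h - 4)*(h - 1)*(h + 4)
(4) = (u - 4)*(u^2 + u - 2) = (u - 4)*(u - 1)*(u + 2)
(5) = (n - 3)*(n^3 + n^2 - 22*n - 40) = (n - 3)*(n + 2)*(n^2 - n - 20) = (n - 3)*(n + 2)*(n + 4)*(n - 5)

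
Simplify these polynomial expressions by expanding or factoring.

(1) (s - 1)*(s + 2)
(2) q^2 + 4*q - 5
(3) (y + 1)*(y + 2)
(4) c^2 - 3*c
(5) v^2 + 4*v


(1) = s^2 + s - 2
(2) = (q - 1)*(q + 5)
(3) = y^2 + 3*y + 2
(4) = c*(c - 3)
(5) = v*(v + 4)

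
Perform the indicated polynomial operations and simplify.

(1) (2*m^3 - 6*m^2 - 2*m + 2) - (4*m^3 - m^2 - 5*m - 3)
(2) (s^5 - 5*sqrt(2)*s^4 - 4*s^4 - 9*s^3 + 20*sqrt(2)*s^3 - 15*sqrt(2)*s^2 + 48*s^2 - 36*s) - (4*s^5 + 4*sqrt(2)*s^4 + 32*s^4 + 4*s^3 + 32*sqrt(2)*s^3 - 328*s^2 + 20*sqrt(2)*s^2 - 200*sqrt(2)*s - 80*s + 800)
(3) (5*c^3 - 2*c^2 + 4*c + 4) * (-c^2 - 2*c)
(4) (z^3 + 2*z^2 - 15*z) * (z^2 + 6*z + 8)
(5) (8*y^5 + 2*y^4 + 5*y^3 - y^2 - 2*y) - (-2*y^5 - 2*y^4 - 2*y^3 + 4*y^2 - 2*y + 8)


(1) = -2*m^3 - 5*m^2 + 3*m + 5
(2) = -3*s^5 - 36*s^4 - 9*sqrt(2)*s^4 - 12*sqrt(2)*s^3 - 13*s^3 - 35*sqrt(2)*s^2 + 376*s^2 + 44*s + 200*sqrt(2)*s - 800
(3) = -5*c^5 - 8*c^4 - 12*c^2 - 8*c
(4) = z^5 + 8*z^4 + 5*z^3 - 74*z^2 - 120*z
(5) = 10*y^5 + 4*y^4 + 7*y^3 - 5*y^2 - 8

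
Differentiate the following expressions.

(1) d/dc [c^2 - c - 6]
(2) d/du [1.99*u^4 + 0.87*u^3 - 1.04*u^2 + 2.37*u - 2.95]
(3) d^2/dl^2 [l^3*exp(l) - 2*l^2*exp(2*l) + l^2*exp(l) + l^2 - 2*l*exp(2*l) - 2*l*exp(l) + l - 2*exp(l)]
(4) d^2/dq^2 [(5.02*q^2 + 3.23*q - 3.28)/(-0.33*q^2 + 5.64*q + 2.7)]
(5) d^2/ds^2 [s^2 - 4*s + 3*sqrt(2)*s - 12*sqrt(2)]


(1) = 2*c - 1
(2) = 7.96*u^3 + 2.61*u^2 - 2.08*u + 2.37
(3) = l^3*exp(l) - 8*l^2*exp(2*l) + 7*l^2*exp(l) - 24*l*exp(2*l) + 8*l*exp(l) - 12*exp(2*l) - 4*exp(l) + 2
(4) = (-19.389942*q^3 - 24.693768*q^2 - 53.895996*q + 239.697216)/(0.035937*q^6 - 1.842588*q^5 + 30.609414*q^4 - 149.254704*q^3 - 250.44066*q^2 - 123.3468*q - 19.683)
(5) = 2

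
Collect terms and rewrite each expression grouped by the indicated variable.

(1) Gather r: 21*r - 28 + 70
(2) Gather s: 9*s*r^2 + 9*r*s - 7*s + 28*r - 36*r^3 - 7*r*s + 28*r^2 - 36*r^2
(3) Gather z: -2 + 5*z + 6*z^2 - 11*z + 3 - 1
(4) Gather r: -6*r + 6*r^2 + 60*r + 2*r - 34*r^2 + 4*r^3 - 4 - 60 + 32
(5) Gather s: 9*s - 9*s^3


(1) = 21*r + 42
(2) = -36*r^3 - 8*r^2 + 28*r + s*(9*r^2 + 2*r - 7)
(3) = 6*z^2 - 6*z
(4) = 4*r^3 - 28*r^2 + 56*r - 32
(5) = -9*s^3 + 9*s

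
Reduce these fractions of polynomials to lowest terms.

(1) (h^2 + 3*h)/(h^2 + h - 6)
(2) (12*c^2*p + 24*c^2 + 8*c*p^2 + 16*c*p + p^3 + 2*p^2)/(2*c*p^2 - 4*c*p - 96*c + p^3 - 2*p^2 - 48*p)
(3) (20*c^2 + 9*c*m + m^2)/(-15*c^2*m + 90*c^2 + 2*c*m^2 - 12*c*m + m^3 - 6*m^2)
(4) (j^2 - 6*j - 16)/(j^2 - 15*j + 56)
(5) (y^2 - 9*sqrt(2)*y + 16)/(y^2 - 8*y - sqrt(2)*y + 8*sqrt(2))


(1) = h/(h - 2)
(2) = (6*c*p + 12*c + p^2 + 2*p)/(p^2 - 2*p - 48)
(3) = (-4*c - m)/(3*c*m - 18*c - m^2 + 6*m)
(4) = (j + 2)/(j - 7)
(5) = (y - 8*sqrt(2))/(y - 8)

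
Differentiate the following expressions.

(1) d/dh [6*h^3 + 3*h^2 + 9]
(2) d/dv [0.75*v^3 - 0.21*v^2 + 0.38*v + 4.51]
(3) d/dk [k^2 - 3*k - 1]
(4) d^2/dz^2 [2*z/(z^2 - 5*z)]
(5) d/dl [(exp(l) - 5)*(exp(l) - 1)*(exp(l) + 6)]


(1) = 6*h*(3*h + 1)
(2) = 2.25*v^2 - 0.42*v + 0.38
(3) = 2*k - 3
(4) = 4/(z^3 - 15*z^2 + 75*z - 125)
(5) = (3*exp(2*l) - 31)*exp(l)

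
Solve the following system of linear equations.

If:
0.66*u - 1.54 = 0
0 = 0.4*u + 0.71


Then:
No Solution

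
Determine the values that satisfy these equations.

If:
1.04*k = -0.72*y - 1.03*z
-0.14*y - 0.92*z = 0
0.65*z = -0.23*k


Then:
k = 0.00
y = 0.00
z = 0.00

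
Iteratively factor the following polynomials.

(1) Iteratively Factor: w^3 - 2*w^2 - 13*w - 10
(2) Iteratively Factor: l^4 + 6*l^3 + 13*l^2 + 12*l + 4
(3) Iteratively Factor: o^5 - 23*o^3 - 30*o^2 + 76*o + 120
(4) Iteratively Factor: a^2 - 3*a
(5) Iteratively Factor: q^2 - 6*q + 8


(1) = (w + 1)*(w^2 - 3*w - 10) = (w + 1)*(w + 2)*(w - 5)
(2) = (l + 2)*(l^3 + 4*l^2 + 5*l + 2) = (l + 2)^2*(l^2 + 2*l + 1) = (l + 1)*(l + 2)^2*(l + 1)
(3) = (o - 5)*(o^4 + 5*o^3 + 2*o^2 - 20*o - 24) = (o - 5)*(o + 2)*(o^3 + 3*o^2 - 4*o - 12) = (o - 5)*(o + 2)*(o + 3)*(o^2 - 4) = (o - 5)*(o + 2)^2*(o + 3)*(o - 2)
(4) = (a)*(a - 3)
(5) = (q - 4)*(q - 2)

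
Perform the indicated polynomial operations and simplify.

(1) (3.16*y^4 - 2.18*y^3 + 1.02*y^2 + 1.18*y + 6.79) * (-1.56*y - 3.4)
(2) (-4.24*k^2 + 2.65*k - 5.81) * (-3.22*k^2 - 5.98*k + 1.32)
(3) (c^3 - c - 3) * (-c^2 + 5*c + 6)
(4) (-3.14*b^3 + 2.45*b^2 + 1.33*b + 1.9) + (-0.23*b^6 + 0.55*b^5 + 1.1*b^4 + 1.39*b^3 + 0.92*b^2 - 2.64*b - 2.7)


(1) = -4.9296*y^5 - 7.3432*y^4 + 5.8208*y^3 - 5.3088*y^2 - 14.6044*y - 23.086
(2) = 13.6528*k^4 + 16.8222*k^3 - 2.7356*k^2 + 38.2418*k - 7.6692
(3) = -c^5 + 5*c^4 + 7*c^3 - 2*c^2 - 21*c - 18
(4) = -0.23*b^6 + 0.55*b^5 + 1.1*b^4 - 1.75*b^3 + 3.37*b^2 - 1.31*b - 0.8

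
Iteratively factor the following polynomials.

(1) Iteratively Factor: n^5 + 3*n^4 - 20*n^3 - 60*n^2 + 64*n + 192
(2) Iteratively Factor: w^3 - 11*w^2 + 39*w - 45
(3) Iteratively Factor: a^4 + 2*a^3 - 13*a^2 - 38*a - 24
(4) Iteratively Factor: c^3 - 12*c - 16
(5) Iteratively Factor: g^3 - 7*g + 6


(1) = (n + 3)*(n^4 - 20*n^2 + 64) = (n + 3)*(n + 4)*(n^3 - 4*n^2 - 4*n + 16) = (n - 2)*(n + 3)*(n + 4)*(n^2 - 2*n - 8) = (n - 4)*(n - 2)*(n + 3)*(n + 4)*(n + 2)
(2) = (w - 3)*(w^2 - 8*w + 15) = (w - 5)*(w - 3)*(w - 3)
(3) = (a - 4)*(a^3 + 6*a^2 + 11*a + 6) = (a - 4)*(a + 2)*(a^2 + 4*a + 3) = (a - 4)*(a + 1)*(a + 2)*(a + 3)
(4) = (c + 2)*(c^2 - 2*c - 8) = (c - 4)*(c + 2)*(c + 2)
(5) = (g - 2)*(g^2 + 2*g - 3) = (g - 2)*(g - 1)*(g + 3)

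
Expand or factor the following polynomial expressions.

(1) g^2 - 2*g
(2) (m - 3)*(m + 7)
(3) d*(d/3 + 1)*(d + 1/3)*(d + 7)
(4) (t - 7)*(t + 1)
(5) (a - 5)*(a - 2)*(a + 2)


(1) = g*(g - 2)
(2) = m^2 + 4*m - 21
(3) = d^4/3 + 31*d^3/9 + 73*d^2/9 + 7*d/3
(4) = t^2 - 6*t - 7
(5) = a^3 - 5*a^2 - 4*a + 20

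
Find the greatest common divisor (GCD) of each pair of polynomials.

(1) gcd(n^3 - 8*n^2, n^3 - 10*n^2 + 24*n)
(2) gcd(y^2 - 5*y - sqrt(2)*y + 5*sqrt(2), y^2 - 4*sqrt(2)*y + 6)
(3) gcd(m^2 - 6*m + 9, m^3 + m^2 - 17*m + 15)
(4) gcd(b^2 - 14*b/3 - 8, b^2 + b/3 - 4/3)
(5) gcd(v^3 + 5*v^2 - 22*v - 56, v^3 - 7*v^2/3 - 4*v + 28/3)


(1) = n
(2) = y - sqrt(2)
(3) = m - 3
(4) = gcd((b - 6)*(b + 4/3), (b - 1)*(b + 4/3)) = b + 4/3
(5) = v + 2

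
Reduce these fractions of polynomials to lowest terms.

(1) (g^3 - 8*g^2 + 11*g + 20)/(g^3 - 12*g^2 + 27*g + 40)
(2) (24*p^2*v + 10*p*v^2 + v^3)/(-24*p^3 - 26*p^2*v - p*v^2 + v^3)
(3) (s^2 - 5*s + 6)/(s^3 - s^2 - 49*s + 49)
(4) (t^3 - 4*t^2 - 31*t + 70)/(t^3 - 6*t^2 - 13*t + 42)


(1) = (g - 4)/(g - 8)
(2) = (-6*p*v - v^2)/(6*p^2 + 5*p*v - v^2)
(3) = (s^2 - 5*s + 6)/(s^3 - s^2 - 49*s + 49)
(4) = (t + 5)/(t + 3)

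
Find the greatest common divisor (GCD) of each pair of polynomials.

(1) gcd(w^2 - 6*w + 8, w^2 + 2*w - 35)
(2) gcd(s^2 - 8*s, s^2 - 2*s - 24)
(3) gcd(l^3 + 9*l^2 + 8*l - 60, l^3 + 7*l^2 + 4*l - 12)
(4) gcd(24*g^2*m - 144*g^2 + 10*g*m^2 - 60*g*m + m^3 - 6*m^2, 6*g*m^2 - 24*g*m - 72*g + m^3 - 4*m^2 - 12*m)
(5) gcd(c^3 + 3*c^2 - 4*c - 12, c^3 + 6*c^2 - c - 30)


(1) = gcd((w - 4)*(w - 2), (w - 5)*(w + 7)) = 1
(2) = gcd(s*(s - 8), (s - 6)*(s + 4)) = 1
(3) = l + 6
(4) = 6*g*m - 36*g + m^2 - 6*m
(5) = c^2 + c - 6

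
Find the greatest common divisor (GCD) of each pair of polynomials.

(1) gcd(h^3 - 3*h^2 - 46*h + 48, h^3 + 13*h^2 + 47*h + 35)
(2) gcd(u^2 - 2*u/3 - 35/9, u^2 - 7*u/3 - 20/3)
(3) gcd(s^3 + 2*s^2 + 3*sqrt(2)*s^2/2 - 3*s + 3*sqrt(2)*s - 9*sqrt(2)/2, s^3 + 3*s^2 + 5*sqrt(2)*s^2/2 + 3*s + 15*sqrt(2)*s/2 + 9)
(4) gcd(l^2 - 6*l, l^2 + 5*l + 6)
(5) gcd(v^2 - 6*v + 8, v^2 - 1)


(1) = gcd((h - 8)*(h - 1)*(h + 6), (h + 1)*(h + 5)*(h + 7)) = 1
(2) = gcd((u - 7/3)*(u + 5/3), (u - 4)*(u + 5/3)) = u + 5/3
(3) = gcd((s - 1)*(s + 3)*(s + 3*sqrt(2)/2), (s + 3)*(s + sqrt(2))*(s + 3*sqrt(2)/2)) = s^2 + s*(3*sqrt(2)/2 + 3) + 9*sqrt(2)/2
(4) = 1
(5) = gcd((v - 4)*(v - 2), (v - 1)*(v + 1)) = 1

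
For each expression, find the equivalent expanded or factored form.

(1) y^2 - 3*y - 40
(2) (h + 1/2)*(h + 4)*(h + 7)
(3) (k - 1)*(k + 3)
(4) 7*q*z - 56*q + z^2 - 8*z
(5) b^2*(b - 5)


(1) = (y - 8)*(y + 5)
(2) = h^3 + 23*h^2/2 + 67*h/2 + 14
(3) = k^2 + 2*k - 3
(4) = (7*q + z)*(z - 8)
(5) = b^3 - 5*b^2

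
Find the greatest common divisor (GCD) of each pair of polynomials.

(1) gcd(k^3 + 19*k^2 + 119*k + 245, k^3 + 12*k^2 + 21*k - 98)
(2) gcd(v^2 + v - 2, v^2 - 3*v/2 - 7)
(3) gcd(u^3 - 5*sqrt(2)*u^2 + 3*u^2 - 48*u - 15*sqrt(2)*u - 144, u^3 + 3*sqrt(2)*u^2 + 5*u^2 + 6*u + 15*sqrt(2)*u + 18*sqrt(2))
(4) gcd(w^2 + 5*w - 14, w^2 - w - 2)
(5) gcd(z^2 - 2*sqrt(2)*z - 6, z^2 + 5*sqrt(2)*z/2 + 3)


(1) = gcd((k + 5)*(k + 7)^2, (k - 2)*(k + 7)^2) = k^2 + 14*k + 49
(2) = gcd((v - 1)*(v + 2), (v - 7/2)*(v + 2)) = v + 2
(3) = gcd((u + 3)*(u - 8*sqrt(2))*(u + 3*sqrt(2)), (u + 2)*(u + 3)*(u + 3*sqrt(2))) = u^2 + u*(3 + 3*sqrt(2)) + 9*sqrt(2)
(4) = w - 2
(5) = z + sqrt(2)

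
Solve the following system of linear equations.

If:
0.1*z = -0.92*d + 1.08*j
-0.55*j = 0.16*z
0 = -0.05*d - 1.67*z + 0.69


Then:
d = -0.19
j = -0.12
z = 0.42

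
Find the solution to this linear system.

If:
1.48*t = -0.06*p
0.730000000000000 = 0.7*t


Then:
p = -25.72
t = 1.04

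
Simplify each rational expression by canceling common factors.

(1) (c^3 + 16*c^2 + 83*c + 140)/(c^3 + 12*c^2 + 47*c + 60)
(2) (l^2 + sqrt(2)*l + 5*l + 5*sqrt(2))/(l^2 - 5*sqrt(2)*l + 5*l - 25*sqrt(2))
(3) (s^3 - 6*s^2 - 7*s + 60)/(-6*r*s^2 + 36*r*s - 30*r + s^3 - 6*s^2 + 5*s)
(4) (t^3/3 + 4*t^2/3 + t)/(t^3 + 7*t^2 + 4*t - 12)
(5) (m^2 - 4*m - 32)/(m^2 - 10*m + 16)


(1) = (c + 7)/(c + 3)
(2) = (l + sqrt(2))/(l - 5*sqrt(2))
(3) = (-s^2 + s + 12)/(6*r*s - 6*r - s^2 + s)
(4) = (t^3 + 4*t^2 + 3*t)/(3*t^3 + 21*t^2 + 12*t - 36)
(5) = (m + 4)/(m - 2)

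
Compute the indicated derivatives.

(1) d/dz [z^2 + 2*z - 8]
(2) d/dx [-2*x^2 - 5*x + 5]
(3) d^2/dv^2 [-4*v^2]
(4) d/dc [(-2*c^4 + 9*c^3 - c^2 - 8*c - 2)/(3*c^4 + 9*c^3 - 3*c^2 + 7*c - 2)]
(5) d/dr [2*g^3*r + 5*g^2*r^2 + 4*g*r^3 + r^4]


(1) = 2*z + 2
(2) = -4*x - 5
(3) = -8
(4) = (-45*c^6 + 18*c^5 + 12*c^4 + 310*c^3 - 31*c^2 - 8*c + 30)/(9*c^8 + 54*c^7 + 63*c^6 - 12*c^5 + 123*c^4 - 78*c^3 + 61*c^2 - 28*c + 4)
(5) = 2*g^3 + 10*g^2*r + 12*g*r^2 + 4*r^3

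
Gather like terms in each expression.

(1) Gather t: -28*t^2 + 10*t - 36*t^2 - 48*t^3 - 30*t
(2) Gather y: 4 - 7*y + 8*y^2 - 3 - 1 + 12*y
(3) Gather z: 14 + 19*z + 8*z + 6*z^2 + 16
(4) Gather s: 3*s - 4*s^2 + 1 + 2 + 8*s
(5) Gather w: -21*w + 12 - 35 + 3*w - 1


(1) = -48*t^3 - 64*t^2 - 20*t
(2) = 8*y^2 + 5*y
(3) = 6*z^2 + 27*z + 30
(4) = -4*s^2 + 11*s + 3
(5) = -18*w - 24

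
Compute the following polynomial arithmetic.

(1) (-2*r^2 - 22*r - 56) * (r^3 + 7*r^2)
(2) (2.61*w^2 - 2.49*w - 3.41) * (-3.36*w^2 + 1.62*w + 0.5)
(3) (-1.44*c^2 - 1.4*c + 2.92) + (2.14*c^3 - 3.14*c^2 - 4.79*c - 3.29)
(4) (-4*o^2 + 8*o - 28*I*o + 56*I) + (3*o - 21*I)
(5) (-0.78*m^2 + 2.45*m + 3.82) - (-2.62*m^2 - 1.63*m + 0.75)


(1) = -2*r^5 - 36*r^4 - 210*r^3 - 392*r^2
(2) = -8.7696*w^4 + 12.5946*w^3 + 8.7288*w^2 - 6.7692*w - 1.705
(3) = 2.14*c^3 - 4.58*c^2 - 6.19*c - 0.37
(4) = -4*o^2 + 11*o - 28*I*o + 35*I
(5) = 1.84*m^2 + 4.08*m + 3.07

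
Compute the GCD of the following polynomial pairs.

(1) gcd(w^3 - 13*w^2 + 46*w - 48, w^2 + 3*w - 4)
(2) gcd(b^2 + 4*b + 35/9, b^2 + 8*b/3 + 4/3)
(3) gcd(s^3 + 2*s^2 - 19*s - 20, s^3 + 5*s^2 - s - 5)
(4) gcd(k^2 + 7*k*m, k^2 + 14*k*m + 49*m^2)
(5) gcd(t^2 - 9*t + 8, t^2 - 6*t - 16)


(1) = gcd((w - 8)*(w - 3)*(w - 2), (w - 1)*(w + 4)) = 1
(2) = 1
(3) = s^2 + 6*s + 5
(4) = k + 7*m
(5) = t - 8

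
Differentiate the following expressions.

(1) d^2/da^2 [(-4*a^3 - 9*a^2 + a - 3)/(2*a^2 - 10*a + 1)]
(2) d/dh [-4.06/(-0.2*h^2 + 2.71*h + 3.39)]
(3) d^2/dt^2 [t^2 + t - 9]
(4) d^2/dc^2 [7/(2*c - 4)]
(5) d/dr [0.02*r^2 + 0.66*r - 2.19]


(1) = 2*(-568*a^3 + 138*a^2 + 162*a - 293)/(8*a^6 - 120*a^5 + 612*a^4 - 1120*a^3 + 306*a^2 - 30*a + 1)
(2) = (11.0026 - 1.624*h)/(-0.2*h^2 + 2.71*h + 3.39)^2
(3) = 2
(4) = 7/(c - 2)^3
(5) = 0.04*r + 0.66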